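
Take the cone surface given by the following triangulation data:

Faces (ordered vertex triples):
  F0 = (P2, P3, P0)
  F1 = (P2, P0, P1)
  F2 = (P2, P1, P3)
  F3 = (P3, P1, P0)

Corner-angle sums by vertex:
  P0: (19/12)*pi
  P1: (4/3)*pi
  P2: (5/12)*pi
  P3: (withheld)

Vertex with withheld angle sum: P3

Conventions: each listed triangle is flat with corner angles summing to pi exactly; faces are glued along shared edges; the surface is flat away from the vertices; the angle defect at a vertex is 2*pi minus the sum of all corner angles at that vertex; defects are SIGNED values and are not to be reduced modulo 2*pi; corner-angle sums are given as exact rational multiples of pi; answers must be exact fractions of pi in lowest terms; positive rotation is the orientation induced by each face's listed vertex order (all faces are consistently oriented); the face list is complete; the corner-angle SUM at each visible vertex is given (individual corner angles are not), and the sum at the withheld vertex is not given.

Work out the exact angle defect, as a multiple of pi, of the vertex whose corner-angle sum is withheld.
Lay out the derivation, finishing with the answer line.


V = 4, E = 6, F = 4; chi = V - E + F = 2
Gauss-Bonnet: total defect = 2*pi*chi = 4*pi; visible defects sum to (8/3)*pi

Answer: defect(P3) = (4/3)*pi


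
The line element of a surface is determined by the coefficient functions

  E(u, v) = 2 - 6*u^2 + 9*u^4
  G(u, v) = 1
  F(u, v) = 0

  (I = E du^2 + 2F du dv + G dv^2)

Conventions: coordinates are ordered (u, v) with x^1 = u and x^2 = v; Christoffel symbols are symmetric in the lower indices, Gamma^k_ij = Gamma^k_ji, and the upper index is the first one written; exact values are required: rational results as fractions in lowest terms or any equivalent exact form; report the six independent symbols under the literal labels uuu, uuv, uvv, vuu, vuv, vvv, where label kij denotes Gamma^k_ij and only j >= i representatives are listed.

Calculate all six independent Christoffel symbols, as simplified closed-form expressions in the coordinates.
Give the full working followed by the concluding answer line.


E = 2 - 6*u^2 + 9*u^4; F = 0; G = 1
Gamma^k_ij = (1/2) g^{kl} (d_i g_jl + d_j g_il - d_l g_ij), with g^inv = (1/(EG-F^2)) [[G, -F], [-F, E]]
first partials: E_u = -12*u + 36*u^3, E_v = 0, F_u = 0, F_v = 0, G_u = 0, G_v = 0
D = EG - F^2 = 2 - 6*u^2 + 9*u^4
expanded: Gamma^u_uu = (G E_u - 2F F_u + F E_v)/(2D), Gamma^u_uv = (G E_v - F G_u)/(2D), Gamma^u_vv = (2G F_v - G G_u - F G_v)/(2D), Gamma^v_uu = (2E F_u - E E_v - F E_u)/(2D), Gamma^v_uv = (E G_u - F E_v)/(2D), Gamma^v_vv = (E G_v - 2F F_v + F G_u)/(2D); substitute and cancel common factors

Answer: Gamma_uuu = (18*u^3 - 6*u)/(9*u^4 - 6*u^2 + 2), Gamma_uuv = 0, Gamma_uvv = 0, Gamma_vuu = 0, Gamma_vuv = 0, Gamma_vvv = 0


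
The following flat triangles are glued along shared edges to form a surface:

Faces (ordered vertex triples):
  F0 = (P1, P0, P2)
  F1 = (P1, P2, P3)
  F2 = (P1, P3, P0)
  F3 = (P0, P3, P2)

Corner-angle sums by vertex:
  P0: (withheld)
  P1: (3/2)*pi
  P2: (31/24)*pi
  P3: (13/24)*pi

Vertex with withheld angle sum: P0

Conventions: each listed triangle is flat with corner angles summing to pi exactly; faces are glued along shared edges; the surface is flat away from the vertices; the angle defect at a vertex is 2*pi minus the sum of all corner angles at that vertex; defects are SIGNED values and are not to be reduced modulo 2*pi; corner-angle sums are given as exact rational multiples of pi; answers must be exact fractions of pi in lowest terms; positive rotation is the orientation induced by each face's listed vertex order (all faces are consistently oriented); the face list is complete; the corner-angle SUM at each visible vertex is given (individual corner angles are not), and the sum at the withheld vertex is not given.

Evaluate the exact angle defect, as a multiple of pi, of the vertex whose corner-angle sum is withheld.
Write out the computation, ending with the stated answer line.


V = 4, E = 6, F = 4; chi = V - E + F = 2
Gauss-Bonnet: total defect = 2*pi*chi = 4*pi; visible defects sum to (8/3)*pi

Answer: defect(P0) = (4/3)*pi


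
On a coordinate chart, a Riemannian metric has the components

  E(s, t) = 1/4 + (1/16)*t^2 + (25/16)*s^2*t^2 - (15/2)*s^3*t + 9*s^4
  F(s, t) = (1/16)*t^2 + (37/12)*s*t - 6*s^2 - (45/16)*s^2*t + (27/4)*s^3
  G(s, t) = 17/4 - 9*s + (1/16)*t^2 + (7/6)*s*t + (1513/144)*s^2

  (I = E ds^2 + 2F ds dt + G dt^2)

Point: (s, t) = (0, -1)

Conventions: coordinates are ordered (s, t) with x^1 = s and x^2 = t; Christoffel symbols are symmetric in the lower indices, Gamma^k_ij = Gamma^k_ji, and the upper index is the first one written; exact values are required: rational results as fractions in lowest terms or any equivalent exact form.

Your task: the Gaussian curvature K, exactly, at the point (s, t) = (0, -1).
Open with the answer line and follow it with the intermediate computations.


Answer: K = -27670/16641

E = 5/16, F = 1/16, G = 69/16, EG - F^2 = 43/32 at the point
E_s = 0, E_t = -1/8, F_s = -37/12, F_t = -1/8, G_s = -61/6, G_t = -1/8
E_tt = 1/8, F_st = 37/12, G_ss = 1513/72
Brioschi: K = (det M1 - det M2) / (EG - F^2)^2 with the standard first/second-derivative matrices M1, M2.
M1 = [[-E_tt/2 + F_st - G_ss/2, E_s/2, F_s - E_t/2], [F_t - G_s/2, E, F], [G_t/2, F, G]] = [[-539/72, 0, -145/48], [119/24, 5/16, 1/16], [-1/16, 1/16, 69/16]]; det M1 = -135839/12288
M2 = [[0, E_t/2, G_s/2], [E_t/2, E, F], [G_s/2, F, G]] = [[0, -1/16, -61/12], [-1/16, 5/16, 1/16], [-61/12, 1/16, 69/16]]; det M2 = -296837/36864
det M1 - det M2 = -13835/4608; K = -13835/4608 / (43/32)^2 = -27670/16641


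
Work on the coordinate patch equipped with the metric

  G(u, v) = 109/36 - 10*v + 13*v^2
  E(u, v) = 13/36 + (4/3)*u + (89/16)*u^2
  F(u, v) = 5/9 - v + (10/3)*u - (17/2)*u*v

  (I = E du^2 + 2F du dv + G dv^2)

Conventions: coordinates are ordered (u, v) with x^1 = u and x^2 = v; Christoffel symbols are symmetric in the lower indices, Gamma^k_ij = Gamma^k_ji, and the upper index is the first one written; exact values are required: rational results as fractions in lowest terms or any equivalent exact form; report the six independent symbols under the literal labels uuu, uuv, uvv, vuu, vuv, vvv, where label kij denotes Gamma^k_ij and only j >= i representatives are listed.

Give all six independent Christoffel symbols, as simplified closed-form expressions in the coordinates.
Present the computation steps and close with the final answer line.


E = 13/36 + (4/3)*u + (89/16)*u^2; F = 5/9 - v + (10/3)*u - (17/2)*u*v; G = 109/36 - 10*v + 13*v^2
Gamma^k_ij = (1/2) g^{kl} (d_i g_jl + d_j g_il - d_l g_ij), with g^inv = (1/(EG-F^2)) [[G, -F], [-F, E]]
first partials: E_u = 4/3 + (89/8)*u, E_v = 0, F_u = 10/3 - (17/2)*v, F_v = -1 - (17/2)*u, G_u = 0, G_v = -10 + 26*v
D = EG - F^2 = 113/144 - (5/2)*v + (1/3)*u + (133/36)*v^2 + (25/9)*u*v + (3301/576)*u^2 + (1/3)*u*v^2 + (25/24)*u^2*v + (1/16)*u^2*v^2
expanded: Gamma^u_uu = (G E_u - 2F F_u + F E_v)/(2D), Gamma^u_uv = (G E_v - F G_u)/(2D), Gamma^u_vv = (2G F_v - G G_u - F G_v)/(2D), Gamma^v_uu = (2E F_u - E E_v - F E_u)/(2D), Gamma^v_uv = (E G_u - F E_v)/(2D), Gamma^v_vv = (E G_v - 2F F_v + F G_u)/(2D); substitute and cancel common factors

Answer: Gamma_uuu = (36*u*v^2 + 600*u*v + 3301*u + 96*v^2 + 800*v + 96)/(36*u^2*v^2 + 600*u^2*v + 3301*u^2 + 192*u*v^2 + 1600*u*v + 192*u + 2128*v^2 - 1440*v + 452), Gamma_uuv = 0, Gamma_uvv = (-480*u*v - 5224*u - 1280*v - 144)/(36*u^2*v^2 + 600*u^2*v + 3301*u^2 + 192*u*v^2 + 1600*u*v + 192*u + 2128*v^2 - 1440*v + 452), Gamma_vuu = (-60*u*v - 500*u - 1384*v + 480)/(36*u^2*v^2 + 600*u^2*v + 3301*u^2 + 192*u*v^2 + 1600*u*v + 192*u + 2128*v^2 - 1440*v + 452), Gamma_vuv = 0, Gamma_vvv = (36*u^2*v + 300*u^2 + 192*u*v + 800*u + 2128*v - 720)/(36*u^2*v^2 + 600*u^2*v + 3301*u^2 + 192*u*v^2 + 1600*u*v + 192*u + 2128*v^2 - 1440*v + 452)


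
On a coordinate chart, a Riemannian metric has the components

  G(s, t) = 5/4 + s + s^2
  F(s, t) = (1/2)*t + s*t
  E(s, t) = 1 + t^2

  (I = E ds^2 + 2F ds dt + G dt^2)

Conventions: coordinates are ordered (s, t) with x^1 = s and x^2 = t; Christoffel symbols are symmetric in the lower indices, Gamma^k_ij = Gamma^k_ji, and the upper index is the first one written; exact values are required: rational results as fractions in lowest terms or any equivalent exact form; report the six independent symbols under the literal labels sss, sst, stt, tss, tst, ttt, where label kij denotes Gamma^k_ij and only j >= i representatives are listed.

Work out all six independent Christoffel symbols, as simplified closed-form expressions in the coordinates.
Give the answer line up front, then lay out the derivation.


Answer: Gamma_sss = 0, Gamma_sst = 4*t/(4*s^2 + 4*s + 4*t^2 + 5), Gamma_stt = 0, Gamma_tss = 0, Gamma_tst = (4*s + 2)/(4*s^2 + 4*s + 4*t^2 + 5), Gamma_ttt = 0

E = 1 + t^2; F = (1/2)*t + s*t; G = 5/4 + s + s^2
Gamma^k_ij = (1/2) g^{kl} (d_i g_jl + d_j g_il - d_l g_ij), with g^inv = (1/(EG-F^2)) [[G, -F], [-F, E]]
first partials: E_s = 0, E_t = 2*t, F_s = t, F_t = 1/2 + s, G_s = 1 + 2*s, G_t = 0
D = EG - F^2 = 5/4 + s + t^2 + s^2
expanded: Gamma^s_ss = (G E_s - 2F F_s + F E_t)/(2D), Gamma^s_st = (G E_t - F G_s)/(2D), Gamma^s_tt = (2G F_t - G G_s - F G_t)/(2D), Gamma^t_ss = (2E F_s - E E_t - F E_s)/(2D), Gamma^t_st = (E G_s - F E_t)/(2D), Gamma^t_tt = (E G_t - 2F F_t + F G_s)/(2D); substitute and cancel common factors


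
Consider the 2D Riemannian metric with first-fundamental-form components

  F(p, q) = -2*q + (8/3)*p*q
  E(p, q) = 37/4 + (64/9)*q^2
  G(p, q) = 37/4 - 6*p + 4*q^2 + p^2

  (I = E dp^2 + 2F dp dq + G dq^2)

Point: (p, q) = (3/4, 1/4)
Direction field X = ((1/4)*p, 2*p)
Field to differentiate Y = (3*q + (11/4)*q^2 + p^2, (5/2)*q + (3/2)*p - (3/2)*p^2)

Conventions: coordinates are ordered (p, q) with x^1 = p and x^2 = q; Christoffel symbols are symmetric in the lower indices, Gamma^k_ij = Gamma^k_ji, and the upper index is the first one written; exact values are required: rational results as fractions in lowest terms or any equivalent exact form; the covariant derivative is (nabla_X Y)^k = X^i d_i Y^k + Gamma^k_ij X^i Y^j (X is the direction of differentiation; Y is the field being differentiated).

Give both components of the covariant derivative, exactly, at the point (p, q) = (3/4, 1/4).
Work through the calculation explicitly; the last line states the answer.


E = 349/36, F = 0, G = 89/16 at the point
E_p = 0, E_q = 32/9, F_p = 2/3, F_q = 0, G_p = -9/2, G_q = 2
EG - F^2 = 31061/576;  g^inv = (576/31061) * [[89/16, 0], [0, 349/36]]
first-kind symbols [ij,l] = (1/2)(d_i g_jl + d_j g_il - d_l g_ij): [pp,p] = E_p/2 = 0, [pp,q] = F_p - E_q/2 = -10/9, [pq,p] = E_q/2 = 16/9, [pq,q] = G_p/2 = -9/4, [qq,p] = F_q - G_p/2 = 9/4, [qq,q] = G_q/2 = 1
Gamma^p_ij = (G*[ij,p] - F*[ij,q])/(EG - F^2), Gamma^q_ij = (E*[ij,q] - F*[ij,p])/(EG - F^2)
Gamma_ppp = 0, Gamma_ppq = 64/349, Gamma_pqq = 81/349, Gamma_qpp = -160/801, Gamma_qpq = -36/89, Gamma_qqq = 16/89
X = (3/16, 3/2), Y = (95/64, 29/32) at the point

Answer: (nabla_X Y)^p = 169725/22336, (nabla_X Y)^q = 96677/34176


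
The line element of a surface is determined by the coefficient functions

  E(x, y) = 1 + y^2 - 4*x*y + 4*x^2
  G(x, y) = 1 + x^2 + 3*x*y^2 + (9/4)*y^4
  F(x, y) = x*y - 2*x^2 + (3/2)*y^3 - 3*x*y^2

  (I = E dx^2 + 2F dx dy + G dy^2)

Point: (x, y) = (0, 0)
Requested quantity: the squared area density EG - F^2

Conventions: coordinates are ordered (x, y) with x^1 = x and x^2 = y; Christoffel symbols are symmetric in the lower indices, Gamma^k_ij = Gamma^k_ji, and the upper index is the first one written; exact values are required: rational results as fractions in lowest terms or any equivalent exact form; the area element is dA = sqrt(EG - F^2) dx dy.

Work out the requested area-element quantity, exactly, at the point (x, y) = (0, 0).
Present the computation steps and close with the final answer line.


E = 1, F = 0, G = 1; EG - F^2 = 1

Answer: EG - F^2 = 1


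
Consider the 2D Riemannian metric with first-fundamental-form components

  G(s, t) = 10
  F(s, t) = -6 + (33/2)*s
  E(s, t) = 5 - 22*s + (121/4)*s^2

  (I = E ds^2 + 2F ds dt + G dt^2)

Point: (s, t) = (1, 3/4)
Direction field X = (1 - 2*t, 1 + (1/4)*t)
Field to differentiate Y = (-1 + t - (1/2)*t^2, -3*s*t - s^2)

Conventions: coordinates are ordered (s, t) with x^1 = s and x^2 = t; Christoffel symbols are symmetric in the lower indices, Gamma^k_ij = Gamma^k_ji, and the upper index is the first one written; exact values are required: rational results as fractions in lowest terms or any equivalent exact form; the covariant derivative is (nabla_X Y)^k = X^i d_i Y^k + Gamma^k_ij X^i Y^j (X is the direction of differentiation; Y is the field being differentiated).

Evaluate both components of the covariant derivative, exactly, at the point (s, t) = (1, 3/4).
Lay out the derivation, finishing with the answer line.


E = 53/4, F = 21/2, G = 10 at the point
E_s = 77/2, E_t = 0, F_s = 33/2, F_t = 0, G_s = 0, G_t = 0
EG - F^2 = 89/4;  g^inv = (4/89) * [[10, -21/2], [-21/2, 53/4]]
first-kind symbols [ij,l] = (1/2)(d_i g_jl + d_j g_il - d_l g_ij): [ss,s] = E_s/2 = 77/4, [ss,t] = F_s - E_t/2 = 33/2, [st,s] = E_t/2 = 0, [st,t] = G_s/2 = 0, [tt,s] = F_t - G_s/2 = 0, [tt,t] = G_t/2 = 0
Gamma^s_ij = (G*[ij,s] - F*[ij,t])/(EG - F^2), Gamma^t_ij = (E*[ij,t] - F*[ij,s])/(EG - F^2)
Gamma_sss = 77/89, Gamma_sst = 0, Gamma_stt = 0, Gamma_tss = 66/89, Gamma_tst = 0, Gamma_ttt = 0
X = (-1/2, 19/16), Y = (-17/32, -13/4) at the point

Answer: (nabla_X Y)^s = 375/712, (nabla_X Y)^t = -3533/2848


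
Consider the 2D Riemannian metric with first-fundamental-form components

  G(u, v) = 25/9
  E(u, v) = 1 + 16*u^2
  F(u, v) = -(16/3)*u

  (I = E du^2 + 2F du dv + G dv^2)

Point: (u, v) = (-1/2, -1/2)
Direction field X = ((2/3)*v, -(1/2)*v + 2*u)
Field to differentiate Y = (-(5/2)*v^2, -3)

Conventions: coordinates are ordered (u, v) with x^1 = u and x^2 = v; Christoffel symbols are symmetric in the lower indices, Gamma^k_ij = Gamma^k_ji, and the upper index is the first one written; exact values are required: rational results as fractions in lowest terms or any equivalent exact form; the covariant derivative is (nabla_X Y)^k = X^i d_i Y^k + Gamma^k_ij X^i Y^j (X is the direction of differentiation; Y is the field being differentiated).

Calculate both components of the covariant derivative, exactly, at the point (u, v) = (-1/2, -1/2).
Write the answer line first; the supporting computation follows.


Answer: (nabla_X Y)^u = -1035/488, (nabla_X Y)^v = -10/61

E = 5, F = 8/3, G = 25/9 at the point
E_u = -16, E_v = 0, F_u = -16/3, F_v = 0, G_u = 0, G_v = 0
EG - F^2 = 61/9;  g^inv = (9/61) * [[25/9, -8/3], [-8/3, 5]]
first-kind symbols [ij,l] = (1/2)(d_i g_jl + d_j g_il - d_l g_ij): [uu,u] = E_u/2 = -8, [uu,v] = F_u - E_v/2 = -16/3, [uv,u] = E_v/2 = 0, [uv,v] = G_u/2 = 0, [vv,u] = F_v - G_u/2 = 0, [vv,v] = G_v/2 = 0
Gamma^u_ij = (G*[ij,u] - F*[ij,v])/(EG - F^2), Gamma^v_ij = (E*[ij,v] - F*[ij,u])/(EG - F^2)
Gamma_uuu = -72/61, Gamma_uuv = 0, Gamma_uvv = 0, Gamma_vuu = -48/61, Gamma_vuv = 0, Gamma_vvv = 0
X = (-1/3, -3/4), Y = (-5/8, -3) at the point


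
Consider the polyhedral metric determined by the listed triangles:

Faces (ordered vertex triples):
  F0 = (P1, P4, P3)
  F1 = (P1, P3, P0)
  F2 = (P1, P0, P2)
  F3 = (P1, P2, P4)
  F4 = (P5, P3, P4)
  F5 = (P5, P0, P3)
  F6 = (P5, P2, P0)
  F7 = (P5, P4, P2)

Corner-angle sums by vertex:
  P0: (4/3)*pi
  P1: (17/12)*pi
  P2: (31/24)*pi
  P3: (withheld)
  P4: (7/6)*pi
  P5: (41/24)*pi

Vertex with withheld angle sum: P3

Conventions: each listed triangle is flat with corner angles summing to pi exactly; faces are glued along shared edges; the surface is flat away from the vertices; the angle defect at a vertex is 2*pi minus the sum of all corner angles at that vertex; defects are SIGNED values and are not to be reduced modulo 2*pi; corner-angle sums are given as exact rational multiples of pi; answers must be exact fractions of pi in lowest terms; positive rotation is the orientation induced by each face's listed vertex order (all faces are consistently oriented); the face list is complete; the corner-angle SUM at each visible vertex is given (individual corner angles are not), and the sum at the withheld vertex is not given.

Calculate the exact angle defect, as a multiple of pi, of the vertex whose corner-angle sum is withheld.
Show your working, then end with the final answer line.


V = 6, E = 12, F = 8; chi = V - E + F = 2
Gauss-Bonnet: total defect = 2*pi*chi = 4*pi; visible defects sum to (37/12)*pi

Answer: defect(P3) = (11/12)*pi


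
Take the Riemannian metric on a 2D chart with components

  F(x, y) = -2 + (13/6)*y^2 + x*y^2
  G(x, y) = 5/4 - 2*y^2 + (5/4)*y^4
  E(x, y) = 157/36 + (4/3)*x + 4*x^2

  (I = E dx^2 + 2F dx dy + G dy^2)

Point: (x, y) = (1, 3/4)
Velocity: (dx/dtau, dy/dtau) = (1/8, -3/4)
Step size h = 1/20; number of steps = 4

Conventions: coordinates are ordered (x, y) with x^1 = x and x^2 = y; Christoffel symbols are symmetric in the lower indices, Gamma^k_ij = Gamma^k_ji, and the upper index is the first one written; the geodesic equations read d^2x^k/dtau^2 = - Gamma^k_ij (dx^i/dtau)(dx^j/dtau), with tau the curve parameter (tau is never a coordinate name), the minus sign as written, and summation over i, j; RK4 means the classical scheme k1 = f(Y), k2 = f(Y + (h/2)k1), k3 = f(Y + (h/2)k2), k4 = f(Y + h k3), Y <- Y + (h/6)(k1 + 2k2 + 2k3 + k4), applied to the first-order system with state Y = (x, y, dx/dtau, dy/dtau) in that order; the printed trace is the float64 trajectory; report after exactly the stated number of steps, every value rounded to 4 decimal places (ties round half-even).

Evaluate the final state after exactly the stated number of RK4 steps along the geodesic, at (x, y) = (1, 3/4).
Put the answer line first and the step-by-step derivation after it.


Answer: x = 1.0203, y = 0.6063, dx/dtau = 0.0816, dy/dtau = -0.6906

f(Y) = (dx/dtau, dy/dtau, -Gamma^x_ij Y'^i Y'^j, -Gamma^y_ij Y'^i Y'^j) with the Gammas evaluated at the stage position; h = 0.050000; intermediate values shown to 6 dp
step 0: x = 1.0000, y = 0.7500, dx/dtau = 0.1250, dy/dtau = -0.7500
step 1:
  k1: at (x, y) = (1.000000, 0.750000), (dx/dtau, dy/dtau) = (0.125000, -0.750000); Gamma_xxx = 0.510602, Gamma_xxy = 0.000000, Gamma_xyy = 0.475173, Gamma_yxx = 1.295262, Gamma_yxy = 0.000000, Gamma_yyy = -0.655837; k1 = (0.125000, -0.750000, -0.275263, 0.348670)
  k2: at (x, y) = (1.003125, 0.731250), (dx/dtau, dy/dtau) = (0.118118, -0.741283); Gamma_xxx = 0.521675, Gamma_xxy = 0.000000, Gamma_xyy = 0.456600, Gamma_yxx = 1.289778, Gamma_yxy = 0.000000, Gamma_yyy = -0.642567; k2 = (0.118118, -0.741283, -0.258181, 0.335096)
  k3: at (x, y) = (1.002953, 0.731468), (dx/dtau, dy/dtau) = (0.118545, -0.741623); Gamma_xxx = 0.521574, Gamma_xxy = 0.000000, Gamma_xyy = 0.456850, Gamma_yxx = 1.289929, Gamma_yxy = 0.000000, Gamma_yyy = -0.642643; k3 = (0.118545, -0.741623, -0.258599, 0.335329)
  k4: at (x, y) = (1.005927, 0.712919), (dx/dtau, dy/dtau) = (0.112070, -0.733234); Gamma_xxx = 0.532106, Gamma_xxy = 0.000000, Gamma_xyy = 0.438971, Gamma_yxx = 1.284077, Gamma_yxy = 0.000000, Gamma_yyy = -0.628815; k4 = (0.112070, -0.733234, -0.242688, 0.321943)
  Y <- Y + (h/6)(k1 + 2k2 + 2k3 + k4): x = 1.0059, y = 0.7129, dx/dtau = 0.1121, dy/dtau = -0.7332
step 2:
  k1: at (x, y) = (1.005920, 0.712925), (dx/dtau, dy/dtau) = (0.112071, -0.733238); Gamma_xxx = 0.532104, Gamma_xxy = 0.000000, Gamma_xyy = 0.438978, Gamma_yxx = 1.284083, Gamma_yxy = 0.000000, Gamma_yyy = -0.628816; k1 = (0.112071, -0.733238, -0.242694, 0.321947)
  k2: at (x, y) = (1.008722, 0.694594), (dx/dtau, dy/dtau) = (0.106003, -0.725189); Gamma_xxx = 0.542099, Gamma_xxy = 0.000000, Gamma_xyy = 0.421802, Gamma_yxx = 1.277974, Gamma_yxy = 0.000000, Gamma_yyy = -0.614539; k2 = (0.106003, -0.725189, -0.227917, 0.308825)
  k3: at (x, y) = (1.008570, 0.694795), (dx/dtau, dy/dtau) = (0.106373, -0.725517); Gamma_xxx = 0.542017, Gamma_xxy = 0.000000, Gamma_xyy = 0.422020, Gamma_yxx = 1.278118, Gamma_yxy = 0.000000, Gamma_yyy = -0.614630; k3 = (0.106373, -0.725517, -0.228274, 0.309064)
  k4: at (x, y) = (1.011239, 0.676649), (dx/dtau, dy/dtau) = (0.100657, -0.717785); Gamma_xxx = 0.551513, Gamma_xxy = 0.000000, Gamma_xyy = 0.405482, Gamma_yxx = 1.271811, Gamma_yxy = 0.000000, Gamma_yyy = -0.600005; k4 = (0.100657, -0.717785, -0.214498, 0.296246)
  Y <- Y + (h/6)(k1 + 2k2 + 2k3 + k4): x = 1.0112, y = 0.6767, dx/dtau = 0.1007, dy/dtau = -0.7178
step 3:
  k1: at (x, y) = (1.011232, 0.676654), (dx/dtau, dy/dtau) = (0.100658, -0.717788); Gamma_xxx = 0.551511, Gamma_xxy = 0.000000, Gamma_xyy = 0.405488, Gamma_yxx = 1.271817, Gamma_yxy = 0.000000, Gamma_yyy = -0.600006; k1 = (0.100658, -0.717788, -0.214503, 0.296249)
  k2: at (x, y) = (1.013749, 0.658710), (dx/dtau, dy/dtau) = (0.095295, -0.710382); Gamma_xxx = 0.560516, Gamma_xxy = 0.000000, Gamma_xyy = 0.389591, Gamma_yxx = 1.265397, Gamma_yxy = 0.000000, Gamma_yyy = -0.585116; k2 = (0.095295, -0.710382, -0.201694, 0.283783)
  k3: at (x, y) = (1.013615, 0.658895), (dx/dtau, dy/dtau) = (0.095615, -0.710693); Gamma_xxx = 0.560449, Gamma_xxy = 0.000000, Gamma_xyy = 0.389780, Gamma_yxx = 1.265532, Gamma_yxy = 0.000000, Gamma_yyy = -0.585215; k3 = (0.095615, -0.710693, -0.201996, 0.284013)
  k4: at (x, y) = (1.016013, 0.641120), (dx/dtau, dy/dtau) = (0.090558, -0.703587); Gamma_xxx = 0.568997, Gamma_xxy = 0.000000, Gamma_xyy = 0.374461, Gamma_yxx = 1.259035, Gamma_yxy = 0.000000, Gamma_yyy = -0.570127; k4 = (0.090558, -0.703587, -0.190037, 0.271908)
  Y <- Y + (h/6)(k1 + 2k2 + 2k3 + k4): x = 1.0160, y = 0.6411, dx/dtau = 0.0906, dy/dtau = -0.7036
step 4:
  k1: at (x, y) = (1.016008, 0.641125), (dx/dtau, dy/dtau) = (0.090558, -0.703590); Gamma_xxx = 0.568995, Gamma_xxy = 0.000000, Gamma_xyy = 0.374466, Gamma_yxx = 1.259040, Gamma_yxy = 0.000000, Gamma_yyy = -0.570129; k1 = (0.090558, -0.703590, -0.190042, 0.271911)
  k2: at (x, y) = (1.018272, 0.623535), (dx/dtau, dy/dtau) = (0.085807, -0.696792); Gamma_xxx = 0.577097, Gamma_xxy = 0.000000, Gamma_xyy = 0.359725, Gamma_yxx = 1.252532, Gamma_yxy = 0.000000, Gamma_yyy = -0.554908; k2 = (0.085807, -0.696792, -0.178903, 0.260196)
  k3: at (x, y) = (1.018153, 0.623705), (dx/dtau, dy/dtau) = (0.086086, -0.697085); Gamma_xxx = 0.577044, Gamma_xxy = 0.000000, Gamma_xyy = 0.359889, Gamma_yxx = 1.252656, Gamma_yxy = 0.000000, Gamma_yyy = -0.555009; k3 = (0.086086, -0.697085, -0.179156, 0.260411)
  k4: at (x, y) = (1.020312, 0.606271), (dx/dtau, dy/dtau) = (0.081600, -0.690570); Gamma_xxx = 0.584731, Gamma_xxy = 0.000000, Gamma_xyy = 0.345668, Gamma_yxx = 1.246157, Gamma_yxy = 0.000000, Gamma_yyy = -0.539698; k4 = (0.081600, -0.690570, -0.168738, 0.249077)
  Y <- Y + (h/6)(k1 + 2k2 + 2k3 + k4): x = 1.0203, y = 0.6063, dx/dtau = 0.0816, dy/dtau = -0.6906


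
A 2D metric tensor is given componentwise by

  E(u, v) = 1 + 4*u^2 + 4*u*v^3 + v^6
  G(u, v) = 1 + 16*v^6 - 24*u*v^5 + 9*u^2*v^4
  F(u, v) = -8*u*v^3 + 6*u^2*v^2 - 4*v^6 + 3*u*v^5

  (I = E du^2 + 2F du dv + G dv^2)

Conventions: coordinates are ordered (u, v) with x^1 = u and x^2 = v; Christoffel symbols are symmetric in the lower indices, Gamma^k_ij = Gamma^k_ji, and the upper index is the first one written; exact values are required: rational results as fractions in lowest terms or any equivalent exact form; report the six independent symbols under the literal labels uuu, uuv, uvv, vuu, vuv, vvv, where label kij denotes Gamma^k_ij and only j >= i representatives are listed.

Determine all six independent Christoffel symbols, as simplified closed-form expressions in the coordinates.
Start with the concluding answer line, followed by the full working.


Answer: Gamma_uuu = (4*u + 2*v^3)/(9*u^2*v^4 + 4*u^2 - 24*u*v^5 + 4*u*v^3 + 17*v^6 + 1), Gamma_uuv = (6*u*v^2 + 3*v^5)/(9*u^2*v^4 + 4*u^2 - 24*u*v^5 + 4*u*v^3 + 17*v^6 + 1), Gamma_uvv = (12*u^2*v + 6*u*v^4 - 24*u*v^2 - 12*v^5)/(9*u^2*v^4 + 4*u^2 - 24*u*v^5 + 4*u*v^3 + 17*v^6 + 1), Gamma_vuu = (6*u*v^2 - 8*v^3)/(9*u^2*v^4 + 4*u^2 - 24*u*v^5 + 4*u*v^3 + 17*v^6 + 1), Gamma_vuv = (9*u*v^4 - 12*v^5)/(9*u^2*v^4 + 4*u^2 - 24*u*v^5 + 4*u*v^3 + 17*v^6 + 1), Gamma_vvv = (18*u^2*v^3 - 60*u*v^4 + 48*v^5)/(9*u^2*v^4 + 4*u^2 - 24*u*v^5 + 4*u*v^3 + 17*v^6 + 1)

E = 1 + 4*u^2 + 4*u*v^3 + v^6; F = -8*u*v^3 + 6*u^2*v^2 - 4*v^6 + 3*u*v^5; G = 1 + 16*v^6 - 24*u*v^5 + 9*u^2*v^4
Gamma^k_ij = (1/2) g^{kl} (d_i g_jl + d_j g_il - d_l g_ij), with g^inv = (1/(EG-F^2)) [[G, -F], [-F, E]]
first partials: E_u = 8*u + 4*v^3, E_v = 12*u*v^2 + 6*v^5, F_u = -8*v^3 + 12*u*v^2 + 3*v^5, F_v = -24*u*v^2 + 12*u^2*v - 24*v^5 + 15*u*v^4, G_u = -24*v^5 + 18*u*v^4, G_v = 96*v^5 - 120*u*v^4 + 36*u^2*v^3
D = EG - F^2 = 1 + 4*u^2 + 4*u*v^3 + 17*v^6 - 24*u*v^5 + 9*u^2*v^4
expanded: Gamma^u_uu = (G E_u - 2F F_u + F E_v)/(2D), Gamma^u_uv = (G E_v - F G_u)/(2D), Gamma^u_vv = (2G F_v - G G_u - F G_v)/(2D), Gamma^v_uu = (2E F_u - E E_v - F E_u)/(2D), Gamma^v_uv = (E G_u - F E_v)/(2D), Gamma^v_vv = (E G_v - 2F F_v + F G_u)/(2D); substitute and cancel common factors


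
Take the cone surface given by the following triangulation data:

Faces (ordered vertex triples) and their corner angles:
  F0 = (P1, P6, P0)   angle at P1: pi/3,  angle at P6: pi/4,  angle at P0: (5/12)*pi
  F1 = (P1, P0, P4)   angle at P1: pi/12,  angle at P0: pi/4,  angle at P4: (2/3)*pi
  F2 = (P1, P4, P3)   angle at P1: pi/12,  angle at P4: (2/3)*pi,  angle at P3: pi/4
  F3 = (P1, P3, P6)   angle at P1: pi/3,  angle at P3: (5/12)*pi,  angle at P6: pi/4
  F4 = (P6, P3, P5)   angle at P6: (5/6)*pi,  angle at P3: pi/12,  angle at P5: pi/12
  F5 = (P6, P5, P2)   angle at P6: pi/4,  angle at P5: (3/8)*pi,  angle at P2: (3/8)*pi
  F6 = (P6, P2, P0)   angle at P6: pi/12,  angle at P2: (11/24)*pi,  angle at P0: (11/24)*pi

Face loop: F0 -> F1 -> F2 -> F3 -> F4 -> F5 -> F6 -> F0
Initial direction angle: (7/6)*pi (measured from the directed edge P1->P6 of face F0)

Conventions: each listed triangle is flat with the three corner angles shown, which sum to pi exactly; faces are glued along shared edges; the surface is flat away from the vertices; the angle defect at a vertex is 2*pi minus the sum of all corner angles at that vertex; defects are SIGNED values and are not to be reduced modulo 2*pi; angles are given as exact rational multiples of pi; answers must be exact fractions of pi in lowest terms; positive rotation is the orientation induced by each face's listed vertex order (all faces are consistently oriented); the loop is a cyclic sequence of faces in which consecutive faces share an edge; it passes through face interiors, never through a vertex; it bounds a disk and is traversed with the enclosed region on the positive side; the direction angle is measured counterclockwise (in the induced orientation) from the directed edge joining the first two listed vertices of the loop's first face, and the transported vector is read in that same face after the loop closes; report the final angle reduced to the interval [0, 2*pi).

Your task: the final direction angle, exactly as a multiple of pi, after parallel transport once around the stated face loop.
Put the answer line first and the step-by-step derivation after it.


Answer: final direction angle = (2/3)*pi

enclosed vertex P1: corner angles sum to (5/6)*pi, defect = 2*pi - (5/6)*pi = (7/6)*pi
enclosed vertex P6: corner angles sum to (5/3)*pi, defect = 2*pi - (5/3)*pi = pi/3
transport around the loop rotates by the sum of enclosed defects; add to the initial angle mod 2*pi
final angle = (7/6)*pi + (3/2)*pi = (2/3)*pi (mod 2*pi)


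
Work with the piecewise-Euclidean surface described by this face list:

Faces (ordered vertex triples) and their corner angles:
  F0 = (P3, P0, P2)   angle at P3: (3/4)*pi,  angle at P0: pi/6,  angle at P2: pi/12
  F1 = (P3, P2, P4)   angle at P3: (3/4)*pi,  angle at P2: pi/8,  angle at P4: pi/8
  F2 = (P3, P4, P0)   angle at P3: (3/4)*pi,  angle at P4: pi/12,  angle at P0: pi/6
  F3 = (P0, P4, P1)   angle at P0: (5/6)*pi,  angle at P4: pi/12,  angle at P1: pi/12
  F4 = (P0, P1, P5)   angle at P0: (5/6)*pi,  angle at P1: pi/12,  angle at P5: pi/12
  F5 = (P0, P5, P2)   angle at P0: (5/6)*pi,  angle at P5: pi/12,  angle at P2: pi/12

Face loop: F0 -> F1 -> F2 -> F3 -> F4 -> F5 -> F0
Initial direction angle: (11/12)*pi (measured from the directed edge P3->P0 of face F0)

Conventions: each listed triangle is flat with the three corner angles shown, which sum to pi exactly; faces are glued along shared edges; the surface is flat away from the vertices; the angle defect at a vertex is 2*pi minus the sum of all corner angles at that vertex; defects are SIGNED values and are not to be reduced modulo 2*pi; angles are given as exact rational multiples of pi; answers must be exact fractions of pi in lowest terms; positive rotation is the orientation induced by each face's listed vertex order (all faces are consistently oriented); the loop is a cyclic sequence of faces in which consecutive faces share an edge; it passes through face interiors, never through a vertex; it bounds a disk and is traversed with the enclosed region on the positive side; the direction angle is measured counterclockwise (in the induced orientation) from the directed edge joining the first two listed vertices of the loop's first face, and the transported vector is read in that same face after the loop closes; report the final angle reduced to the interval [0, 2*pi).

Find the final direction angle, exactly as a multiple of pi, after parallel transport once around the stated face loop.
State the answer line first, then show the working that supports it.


Answer: final direction angle = (11/6)*pi

enclosed vertex P0: corner angles sum to (17/6)*pi, defect = 2*pi - (17/6)*pi = (-5/6)*pi
enclosed vertex P3: corner angles sum to (9/4)*pi, defect = 2*pi - (9/4)*pi = -pi/4
holonomy = initial angle + sum of enclosed defects (mod 2*pi), positive in the induced orientation
final angle = (11/12)*pi - (13/12)*pi = (11/6)*pi (mod 2*pi)


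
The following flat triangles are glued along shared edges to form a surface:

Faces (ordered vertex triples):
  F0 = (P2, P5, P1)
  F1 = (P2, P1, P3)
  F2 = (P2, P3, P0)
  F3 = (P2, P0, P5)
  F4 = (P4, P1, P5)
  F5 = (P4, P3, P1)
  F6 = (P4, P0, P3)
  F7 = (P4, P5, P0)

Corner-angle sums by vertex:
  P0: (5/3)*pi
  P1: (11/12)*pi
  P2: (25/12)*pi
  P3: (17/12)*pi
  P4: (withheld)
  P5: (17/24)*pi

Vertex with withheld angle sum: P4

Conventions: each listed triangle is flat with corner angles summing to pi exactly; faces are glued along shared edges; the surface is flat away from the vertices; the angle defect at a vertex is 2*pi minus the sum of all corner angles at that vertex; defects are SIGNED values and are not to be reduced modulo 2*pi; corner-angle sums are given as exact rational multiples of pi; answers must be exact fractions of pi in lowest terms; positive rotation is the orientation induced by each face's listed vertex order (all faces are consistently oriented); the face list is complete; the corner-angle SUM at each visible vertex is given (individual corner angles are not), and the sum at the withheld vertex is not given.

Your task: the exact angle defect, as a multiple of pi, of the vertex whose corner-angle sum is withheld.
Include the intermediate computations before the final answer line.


V = 6, E = 12, F = 8; chi = V - E + F = 2
Gauss-Bonnet: total defect = 2*pi*chi = 4*pi; visible defects sum to (77/24)*pi

Answer: defect(P4) = (19/24)*pi


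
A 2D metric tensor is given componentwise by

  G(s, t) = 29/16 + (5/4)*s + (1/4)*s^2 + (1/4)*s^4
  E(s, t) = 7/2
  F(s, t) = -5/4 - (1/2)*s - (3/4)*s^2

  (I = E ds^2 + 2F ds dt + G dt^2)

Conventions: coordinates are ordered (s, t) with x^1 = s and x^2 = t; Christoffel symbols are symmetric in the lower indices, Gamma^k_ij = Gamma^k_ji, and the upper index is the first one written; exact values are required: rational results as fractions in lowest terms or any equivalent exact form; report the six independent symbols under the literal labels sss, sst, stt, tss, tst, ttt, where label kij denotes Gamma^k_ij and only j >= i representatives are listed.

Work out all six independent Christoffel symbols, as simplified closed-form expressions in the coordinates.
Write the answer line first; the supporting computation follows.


Answer: Gamma_sss = (-36*s^3 - 36*s^2 - 68*s - 20)/(10*s^4 - 24*s^3 - 40*s^2 + 100*s + 153), Gamma_sst = (12*s^5 + 8*s^4 + 26*s^3 + 19*s^2 + 20*s + 25)/(10*s^4 - 24*s^3 - 40*s^2 + 100*s + 153), Gamma_stt = (-16*s^7 - 24*s^5 - 100*s^4 - 124*s^3 - 60*s^2 - 158*s - 145)/(40*s^4 - 96*s^3 - 160*s^2 + 400*s + 612), Gamma_tss = (-168*s - 56)/(10*s^4 - 24*s^3 - 40*s^2 + 100*s + 153), Gamma_tst = (56*s^3 + 28*s + 70)/(10*s^4 - 24*s^3 - 40*s^2 + 100*s + 153), Gamma_ttt = (-12*s^5 - 8*s^4 - 26*s^3 - 19*s^2 - 20*s - 25)/(10*s^4 - 24*s^3 - 40*s^2 + 100*s + 153)

E = 7/2; F = -5/4 - (1/2)*s - (3/4)*s^2; G = 29/16 + (5/4)*s + (1/4)*s^2 + (1/4)*s^4
Gamma^k_ij = (1/2) g^{kl} (d_i g_jl + d_j g_il - d_l g_ij), with g^inv = (1/(EG-F^2)) [[G, -F], [-F, E]]
first partials: E_s = 0, E_t = 0, F_s = -1/2 - (3/2)*s, F_t = 0, G_s = 5/4 + (1/2)*s + s^3, G_t = 0
D = EG - F^2 = 153/32 + (25/8)*s - (5/4)*s^2 - (3/4)*s^3 + (5/16)*s^4
expanded: Gamma^s_ss = (G E_s - 2F F_s + F E_t)/(2D), Gamma^s_st = (G E_t - F G_s)/(2D), Gamma^s_tt = (2G F_t - G G_s - F G_t)/(2D), Gamma^t_ss = (2E F_s - E E_t - F E_s)/(2D), Gamma^t_st = (E G_s - F E_t)/(2D), Gamma^t_tt = (E G_t - 2F F_t + F G_s)/(2D); substitute and cancel common factors


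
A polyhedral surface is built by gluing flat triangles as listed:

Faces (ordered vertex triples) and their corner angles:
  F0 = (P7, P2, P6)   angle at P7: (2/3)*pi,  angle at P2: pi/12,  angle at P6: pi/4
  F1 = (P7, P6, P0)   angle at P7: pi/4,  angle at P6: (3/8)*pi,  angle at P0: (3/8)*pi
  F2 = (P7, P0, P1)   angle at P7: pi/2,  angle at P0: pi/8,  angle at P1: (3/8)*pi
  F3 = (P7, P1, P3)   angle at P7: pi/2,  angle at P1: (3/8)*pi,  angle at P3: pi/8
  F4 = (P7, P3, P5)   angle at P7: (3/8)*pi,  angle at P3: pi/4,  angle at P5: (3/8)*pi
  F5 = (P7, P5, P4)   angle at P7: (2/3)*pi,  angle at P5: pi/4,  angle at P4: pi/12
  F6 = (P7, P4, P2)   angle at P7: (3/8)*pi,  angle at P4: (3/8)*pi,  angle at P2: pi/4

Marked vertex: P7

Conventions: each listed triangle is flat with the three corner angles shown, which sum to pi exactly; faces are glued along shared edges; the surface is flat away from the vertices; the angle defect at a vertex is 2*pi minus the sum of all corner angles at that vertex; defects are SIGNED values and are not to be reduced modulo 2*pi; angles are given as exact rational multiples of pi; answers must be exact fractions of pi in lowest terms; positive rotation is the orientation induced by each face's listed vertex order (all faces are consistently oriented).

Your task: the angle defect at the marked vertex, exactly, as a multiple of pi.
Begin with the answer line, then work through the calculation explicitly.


Answer: defect(P7) = (-4/3)*pi

Sum of corner angles at P7: (10/3)*pi
defect = 2*pi - (10/3)*pi


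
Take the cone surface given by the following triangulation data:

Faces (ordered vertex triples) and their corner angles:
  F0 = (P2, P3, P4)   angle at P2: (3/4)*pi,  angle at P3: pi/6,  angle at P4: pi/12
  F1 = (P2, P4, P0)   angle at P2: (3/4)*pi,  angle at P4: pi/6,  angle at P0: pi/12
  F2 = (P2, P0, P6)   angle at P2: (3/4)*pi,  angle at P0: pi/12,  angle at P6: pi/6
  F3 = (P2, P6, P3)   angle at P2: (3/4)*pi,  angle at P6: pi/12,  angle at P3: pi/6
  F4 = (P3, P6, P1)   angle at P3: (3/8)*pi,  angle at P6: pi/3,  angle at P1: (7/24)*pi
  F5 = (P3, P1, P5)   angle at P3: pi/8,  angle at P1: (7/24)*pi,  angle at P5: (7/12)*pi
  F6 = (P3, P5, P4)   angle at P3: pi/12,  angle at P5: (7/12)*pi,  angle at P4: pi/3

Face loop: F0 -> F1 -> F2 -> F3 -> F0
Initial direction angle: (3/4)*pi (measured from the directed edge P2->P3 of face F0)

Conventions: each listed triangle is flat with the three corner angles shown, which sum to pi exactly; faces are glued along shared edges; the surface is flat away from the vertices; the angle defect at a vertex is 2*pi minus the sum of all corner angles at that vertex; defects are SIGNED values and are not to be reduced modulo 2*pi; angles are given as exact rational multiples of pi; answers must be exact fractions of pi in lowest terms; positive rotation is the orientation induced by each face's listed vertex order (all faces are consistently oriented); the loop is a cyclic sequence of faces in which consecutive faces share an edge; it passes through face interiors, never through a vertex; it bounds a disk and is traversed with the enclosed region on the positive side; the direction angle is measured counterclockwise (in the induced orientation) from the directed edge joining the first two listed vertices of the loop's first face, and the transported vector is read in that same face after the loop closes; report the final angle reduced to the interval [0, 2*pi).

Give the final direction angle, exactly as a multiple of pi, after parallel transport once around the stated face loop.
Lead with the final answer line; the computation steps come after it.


Answer: final direction angle = (7/4)*pi

enclosed vertex P2: corner angles sum to 3*pi, defect = 2*pi - 3*pi = -pi
adding the enclosed defects to the starting angle (mod 2*pi, induced orientation) gives the holonomy
final angle = (3/4)*pi - pi = (7/4)*pi (mod 2*pi)


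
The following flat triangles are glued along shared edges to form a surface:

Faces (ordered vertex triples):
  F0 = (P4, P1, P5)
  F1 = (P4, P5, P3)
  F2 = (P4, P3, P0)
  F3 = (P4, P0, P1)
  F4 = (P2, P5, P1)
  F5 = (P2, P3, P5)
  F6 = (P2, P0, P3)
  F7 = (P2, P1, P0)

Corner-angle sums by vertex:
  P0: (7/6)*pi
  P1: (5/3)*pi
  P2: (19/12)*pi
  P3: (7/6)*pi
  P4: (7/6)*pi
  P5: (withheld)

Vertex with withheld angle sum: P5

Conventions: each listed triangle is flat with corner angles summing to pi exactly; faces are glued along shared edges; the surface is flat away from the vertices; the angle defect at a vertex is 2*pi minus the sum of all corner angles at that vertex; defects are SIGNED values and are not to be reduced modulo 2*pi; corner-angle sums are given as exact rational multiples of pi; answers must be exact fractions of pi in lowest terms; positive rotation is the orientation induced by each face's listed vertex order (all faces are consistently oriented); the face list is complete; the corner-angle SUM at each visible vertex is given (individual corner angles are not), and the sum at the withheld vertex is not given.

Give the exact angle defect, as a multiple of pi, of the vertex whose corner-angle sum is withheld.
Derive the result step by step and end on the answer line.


V = 6, E = 12, F = 8; chi = V - E + F = 2
Gauss-Bonnet: total defect = 2*pi*chi = 4*pi; visible defects sum to (13/4)*pi

Answer: defect(P5) = (3/4)*pi


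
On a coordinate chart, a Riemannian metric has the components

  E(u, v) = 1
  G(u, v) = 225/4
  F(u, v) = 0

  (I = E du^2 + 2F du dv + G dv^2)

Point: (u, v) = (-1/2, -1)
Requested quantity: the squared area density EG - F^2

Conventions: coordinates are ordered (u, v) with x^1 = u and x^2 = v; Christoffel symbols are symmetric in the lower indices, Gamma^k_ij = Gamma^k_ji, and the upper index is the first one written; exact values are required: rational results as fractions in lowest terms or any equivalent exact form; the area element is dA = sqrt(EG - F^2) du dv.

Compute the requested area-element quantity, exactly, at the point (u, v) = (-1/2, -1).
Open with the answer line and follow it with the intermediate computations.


Answer: EG - F^2 = 225/4

E = 1, F = 0, G = 225/4; EG - F^2 = 225/4


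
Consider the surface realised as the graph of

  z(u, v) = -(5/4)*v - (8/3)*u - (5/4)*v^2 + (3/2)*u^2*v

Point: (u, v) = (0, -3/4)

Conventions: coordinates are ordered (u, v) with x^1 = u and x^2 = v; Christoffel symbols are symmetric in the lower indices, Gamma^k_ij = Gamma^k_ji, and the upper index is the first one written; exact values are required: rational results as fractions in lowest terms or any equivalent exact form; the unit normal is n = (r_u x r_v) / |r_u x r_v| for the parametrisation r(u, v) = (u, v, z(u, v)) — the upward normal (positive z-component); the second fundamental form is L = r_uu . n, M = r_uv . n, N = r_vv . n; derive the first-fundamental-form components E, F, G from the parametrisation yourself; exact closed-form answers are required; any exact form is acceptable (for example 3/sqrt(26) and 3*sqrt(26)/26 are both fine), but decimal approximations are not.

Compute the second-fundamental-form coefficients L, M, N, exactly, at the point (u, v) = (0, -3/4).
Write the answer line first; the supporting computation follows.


Answer: L = -54*sqrt(4897)/4897, M = 0, N = -60*sqrt(4897)/4897

z_u = -8/3, z_v = 5/8, z_uu = -9/4, z_uv = 0, z_vv = -5/2
E = 73/9, F = -5/3, G = 89/64; answer radicand W^2 = 4897/576
unnormalised second-form numerators: l = -9/4, m = 0, n = -5/2; L = l/sqrt(4897/576), and similarly M = m/sqrt(W^2), N = n/sqrt(W^2)
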